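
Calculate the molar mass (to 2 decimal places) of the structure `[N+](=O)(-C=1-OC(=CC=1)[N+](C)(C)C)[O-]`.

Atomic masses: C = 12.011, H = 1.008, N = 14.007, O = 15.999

171.18

Molecular formula: C7H11N2O3+.
M = 7×12.011 + 11×1.008 + 2×14.007 + 3×15.999 = 171.18 g/mol.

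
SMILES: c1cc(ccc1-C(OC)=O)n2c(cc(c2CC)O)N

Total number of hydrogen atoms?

16

Hydrogens are implicit in SMILES; fill each atom to its normal valence:
  5 × C (aromatic): 1 H each → 5
  5 × C (aromatic): no H
  2 × C: 3 H each → 6
  2 × O: no H
  1 × C: 2 H
  1 × C: no H
  1 × N: 2 H
  1 × N (aromatic): no H
  1 × O: 1 H
  Total hydrogens = 16.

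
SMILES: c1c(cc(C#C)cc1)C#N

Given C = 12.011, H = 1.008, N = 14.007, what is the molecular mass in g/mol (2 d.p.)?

Molecular formula: C9H5N.
M = 9×12.011 + 5×1.008 + 1×14.007 = 127.15 g/mol.

127.15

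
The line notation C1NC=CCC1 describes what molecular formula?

Heavy atoms from the SMILES: 5 C, 1 N.
Implicit hydrogens by atom environment:
  3 × C: 2 H each → 6
  2 × C: 1 H each → 2
  1 × N: 1 H
  Total hydrogens = 9.
Molecular formula: C5H9N

C5H9N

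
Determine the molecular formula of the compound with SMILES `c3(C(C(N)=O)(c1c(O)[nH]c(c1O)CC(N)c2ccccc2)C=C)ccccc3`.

C22H23N3O3

Heavy atoms from the SMILES: 22 C, 3 N, 3 O.
Implicit hydrogens by atom environment:
  10 × C (aromatic): 1 H each → 10
  6 × C (aromatic): no H
  2 × C: 2 H each → 4
  2 × C: 1 H each → 2
  2 × C: no H
  2 × N: 2 H each → 4
  2 × O: 1 H each → 2
  1 × N (aromatic): 1 H
  1 × O: no H
  Total hydrogens = 23.
Molecular formula: C22H23N3O3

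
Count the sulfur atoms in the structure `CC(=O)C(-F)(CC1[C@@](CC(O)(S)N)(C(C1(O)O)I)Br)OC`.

1

The symbol for sulfur appears 1 time in the SMILES.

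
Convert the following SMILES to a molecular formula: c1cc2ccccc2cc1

C10H8

Heavy atoms from the SMILES: 10 C.
Implicit hydrogens by atom environment:
  8 × C (aromatic): 1 H each → 8
  2 × C (aromatic): no H
  Total hydrogens = 8.
Molecular formula: C10H8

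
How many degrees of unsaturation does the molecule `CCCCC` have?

0

Molecular formula from the SMILES: C5H12.
DoU = (2C + 2 + N − H − X)/2 = (2·5 + 2 + 0 − 12 − 0)/2 = 0/2 = 0.
(Structurally: 0 ring(s) + 0 π bond(s) = 0.)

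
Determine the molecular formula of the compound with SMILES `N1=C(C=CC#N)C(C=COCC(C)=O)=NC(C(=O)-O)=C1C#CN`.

Heavy atoms from the SMILES: 15 C, 4 N, 4 O.
Implicit hydrogens by atom environment:
  5 × C: no H
  4 × C: 1 H each → 4
  4 × C (aromatic): no H
  3 × O: no H
  2 × N (aromatic): no H
  1 × C: 3 H
  1 × C: 2 H
  1 × N: 2 H
  1 × N: no H
  1 × O: 1 H
  Total hydrogens = 12.
Molecular formula: C15H12N4O4

C15H12N4O4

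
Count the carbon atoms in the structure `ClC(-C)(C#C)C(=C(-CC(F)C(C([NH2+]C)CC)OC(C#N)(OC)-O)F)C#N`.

17

The symbol for carbon appears 17 times in the SMILES. (Cl is a single chlorine, not C + l.)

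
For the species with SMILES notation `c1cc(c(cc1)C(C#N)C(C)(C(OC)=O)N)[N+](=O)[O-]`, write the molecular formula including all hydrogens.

C12H13N3O4

Heavy atoms from the SMILES: 12 C, 3 N, 4 O.
Implicit hydrogens by atom environment:
  4 × C (aromatic): 1 H each → 4
  3 × C: no H
  3 × O: no H
  2 × C: 3 H each → 6
  2 × C (aromatic): no H
  1 × C: 1 H
  1 × N: 2 H
  1 × N (charge +1): no H
  1 × N: no H
  1 × O (charge -1): no H
  Total hydrogens = 13.
Molecular formula: C12H13N3O4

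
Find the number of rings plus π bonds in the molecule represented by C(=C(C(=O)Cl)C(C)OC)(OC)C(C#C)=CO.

5

Molecular formula from the SMILES: C11H13ClO4.
DoU = (2C + 2 + N − H − X)/2 = (2·11 + 2 + 0 − 13 − 1)/2 = 10/2 = 5.
(Structurally: 0 ring(s) + 5 π bond(s) = 5.)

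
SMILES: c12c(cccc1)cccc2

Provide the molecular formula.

Heavy atoms from the SMILES: 10 C.
Implicit hydrogens by atom environment:
  8 × C (aromatic): 1 H each → 8
  2 × C (aromatic): no H
  Total hydrogens = 8.
Molecular formula: C10H8

C10H8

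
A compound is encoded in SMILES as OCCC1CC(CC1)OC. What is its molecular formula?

C8H16O2

Heavy atoms from the SMILES: 8 C, 2 O.
Implicit hydrogens by atom environment:
  5 × C: 2 H each → 10
  2 × C: 1 H each → 2
  1 × C: 3 H
  1 × O: 1 H
  1 × O: no H
  Total hydrogens = 16.
Molecular formula: C8H16O2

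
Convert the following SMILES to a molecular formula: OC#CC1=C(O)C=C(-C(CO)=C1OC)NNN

C10H13N3O4

Heavy atoms from the SMILES: 10 C, 3 N, 4 O.
Implicit hydrogens by atom environment:
  5 × C (aromatic): no H
  3 × O: 1 H each → 3
  2 × C: no H
  2 × N: 1 H each → 2
  1 × C: 3 H
  1 × C: 2 H
  1 × C (aromatic): 1 H
  1 × N: 2 H
  1 × O: no H
  Total hydrogens = 13.
Molecular formula: C10H13N3O4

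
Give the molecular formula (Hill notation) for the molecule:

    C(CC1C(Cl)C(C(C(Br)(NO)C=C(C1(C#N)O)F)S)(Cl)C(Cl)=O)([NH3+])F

Heavy atoms from the SMILES: 1 Br, 12 C, 3 Cl, 2 F, 3 N, 3 O, 1 S.
Implicit hydrogens by atom environment:
  6 × C: no H
  5 × C: 1 H each → 5
  3 × Cl: no H
  2 × F: no H
  2 × O: 1 H each → 2
  1 × Br: no H
  1 × C: 2 H
  1 × N (charge +1): 3 H
  1 × N: 1 H
  1 × N: no H
  1 × O: no H
  1 × S: 1 H
  Total hydrogens = 14.
Net charge +1.
Molecular formula: C12H14BrCl3F2N3O3S+

C12H14BrCl3F2N3O3S+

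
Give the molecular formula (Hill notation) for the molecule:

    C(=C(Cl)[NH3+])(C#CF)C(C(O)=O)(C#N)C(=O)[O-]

C8H4ClFN2O4

Heavy atoms from the SMILES: 8 C, 1 Cl, 1 F, 2 N, 4 O.
Implicit hydrogens by atom environment:
  8 × C: no H
  2 × O: no H
  1 × Cl: no H
  1 × F: no H
  1 × N (charge +1): 3 H
  1 × N: no H
  1 × O: 1 H
  1 × O (charge -1): no H
  Total hydrogens = 4.
Molecular formula: C8H4ClFN2O4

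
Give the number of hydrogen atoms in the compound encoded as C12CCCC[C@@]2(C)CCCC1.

Hydrogens are implicit in SMILES; fill each atom to its normal valence:
  8 × C: 2 H each → 16
  1 × C: 3 H
  1 × C: 1 H
  1 × C: no H
  Total hydrogens = 20.

20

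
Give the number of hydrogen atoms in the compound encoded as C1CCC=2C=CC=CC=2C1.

12

Hydrogens are implicit in SMILES; fill each atom to its normal valence:
  4 × C: 2 H each → 8
  4 × C (aromatic): 1 H each → 4
  2 × C (aromatic): no H
  Total hydrogens = 12.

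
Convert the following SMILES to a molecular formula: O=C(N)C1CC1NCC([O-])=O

C6H9N2O3-

Heavy atoms from the SMILES: 6 C, 2 N, 3 O.
Implicit hydrogens by atom environment:
  2 × C: 2 H each → 4
  2 × C: 1 H each → 2
  2 × C: no H
  2 × O: no H
  1 × N: 2 H
  1 × N: 1 H
  1 × O (charge -1): no H
  Total hydrogens = 9.
Net charge -1.
Molecular formula: C6H9N2O3-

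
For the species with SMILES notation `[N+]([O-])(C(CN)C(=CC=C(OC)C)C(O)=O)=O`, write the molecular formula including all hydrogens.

C9H14N2O5

Heavy atoms from the SMILES: 9 C, 2 N, 5 O.
Implicit hydrogens by atom environment:
  3 × C: 1 H each → 3
  3 × C: no H
  3 × O: no H
  2 × C: 3 H each → 6
  1 × C: 2 H
  1 × N: 2 H
  1 × N (charge +1): no H
  1 × O: 1 H
  1 × O (charge -1): no H
  Total hydrogens = 14.
Molecular formula: C9H14N2O5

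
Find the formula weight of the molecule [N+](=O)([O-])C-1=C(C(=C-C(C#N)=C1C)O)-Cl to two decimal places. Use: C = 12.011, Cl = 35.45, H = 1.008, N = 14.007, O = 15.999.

Molecular formula: C8H5ClN2O3.
M = 8×12.011 + 1×35.45 + 5×1.008 + 2×14.007 + 3×15.999 = 212.59 g/mol.

212.59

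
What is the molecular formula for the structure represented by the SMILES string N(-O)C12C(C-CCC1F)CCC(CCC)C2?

Heavy atoms from the SMILES: 13 C, 1 F, 1 N, 1 O.
Implicit hydrogens by atom environment:
  8 × C: 2 H each → 16
  3 × C: 1 H each → 3
  1 × C: 3 H
  1 × C: no H
  1 × F: no H
  1 × N: 1 H
  1 × O: 1 H
  Total hydrogens = 24.
Molecular formula: C13H24FNO

C13H24FNO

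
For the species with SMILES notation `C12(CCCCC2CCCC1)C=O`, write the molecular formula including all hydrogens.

C11H18O

Heavy atoms from the SMILES: 11 C, 1 O.
Implicit hydrogens by atom environment:
  8 × C: 2 H each → 16
  2 × C: 1 H each → 2
  1 × C: no H
  1 × O: no H
  Total hydrogens = 18.
Molecular formula: C11H18O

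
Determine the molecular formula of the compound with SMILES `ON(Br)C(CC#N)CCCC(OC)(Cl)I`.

Heavy atoms from the SMILES: 1 Br, 8 C, 1 Cl, 1 I, 2 N, 2 O.
Implicit hydrogens by atom environment:
  4 × C: 2 H each → 8
  2 × C: no H
  2 × N: no H
  1 × Br: no H
  1 × C: 3 H
  1 × C: 1 H
  1 × Cl: no H
  1 × I: no H
  1 × O: 1 H
  1 × O: no H
  Total hydrogens = 13.
Molecular formula: C8H13BrClIN2O2

C8H13BrClIN2O2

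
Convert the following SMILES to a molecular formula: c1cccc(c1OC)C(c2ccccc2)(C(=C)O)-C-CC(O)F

C19H21FO3

Heavy atoms from the SMILES: 19 C, 1 F, 3 O.
Implicit hydrogens by atom environment:
  9 × C (aromatic): 1 H each → 9
  3 × C: 2 H each → 6
  3 × C (aromatic): no H
  2 × C: no H
  2 × O: 1 H each → 2
  1 × C: 3 H
  1 × C: 1 H
  1 × F: no H
  1 × O: no H
  Total hydrogens = 21.
Molecular formula: C19H21FO3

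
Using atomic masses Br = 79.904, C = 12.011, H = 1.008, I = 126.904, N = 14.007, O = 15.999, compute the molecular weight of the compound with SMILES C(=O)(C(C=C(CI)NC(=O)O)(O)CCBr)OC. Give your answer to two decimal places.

422.01

Molecular formula: C9H13BrINO5.
M = 1×79.904 + 9×12.011 + 13×1.008 + 1×126.904 + 1×14.007 + 5×15.999 = 422.01 g/mol.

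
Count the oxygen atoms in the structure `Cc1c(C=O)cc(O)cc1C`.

2

The symbol for oxygen appears 2 times in the SMILES.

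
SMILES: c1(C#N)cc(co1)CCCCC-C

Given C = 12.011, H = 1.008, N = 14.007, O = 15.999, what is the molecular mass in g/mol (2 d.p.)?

Molecular formula: C11H15NO.
M = 11×12.011 + 15×1.008 + 1×14.007 + 1×15.999 = 177.25 g/mol.

177.25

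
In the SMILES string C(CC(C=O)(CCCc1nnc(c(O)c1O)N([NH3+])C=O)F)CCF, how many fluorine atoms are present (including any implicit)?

The symbol for fluorine appears 2 times in the SMILES.

2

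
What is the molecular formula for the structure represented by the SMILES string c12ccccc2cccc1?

Heavy atoms from the SMILES: 10 C.
Implicit hydrogens by atom environment:
  8 × C (aromatic): 1 H each → 8
  2 × C (aromatic): no H
  Total hydrogens = 8.
Molecular formula: C10H8

C10H8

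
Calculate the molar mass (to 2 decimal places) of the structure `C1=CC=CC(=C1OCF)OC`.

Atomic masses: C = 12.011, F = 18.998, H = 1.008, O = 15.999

156.16

Molecular formula: C8H9FO2.
M = 8×12.011 + 1×18.998 + 9×1.008 + 2×15.999 = 156.16 g/mol.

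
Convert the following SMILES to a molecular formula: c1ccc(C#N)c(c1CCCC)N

C11H14N2

Heavy atoms from the SMILES: 11 C, 2 N.
Implicit hydrogens by atom environment:
  3 × C: 2 H each → 6
  3 × C (aromatic): 1 H each → 3
  3 × C (aromatic): no H
  1 × C: 3 H
  1 × C: no H
  1 × N: 2 H
  1 × N: no H
  Total hydrogens = 14.
Molecular formula: C11H14N2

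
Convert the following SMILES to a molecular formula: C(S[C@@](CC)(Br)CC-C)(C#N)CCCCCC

C14H26BrNS

Heavy atoms from the SMILES: 1 Br, 14 C, 1 N, 1 S.
Implicit hydrogens by atom environment:
  8 × C: 2 H each → 16
  3 × C: 3 H each → 9
  2 × C: no H
  1 × Br: no H
  1 × C: 1 H
  1 × N: no H
  1 × S: no H
  Total hydrogens = 26.
Molecular formula: C14H26BrNS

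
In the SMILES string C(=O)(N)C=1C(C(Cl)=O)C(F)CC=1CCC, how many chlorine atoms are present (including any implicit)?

1

The symbol for chlorine appears 1 time in the SMILES.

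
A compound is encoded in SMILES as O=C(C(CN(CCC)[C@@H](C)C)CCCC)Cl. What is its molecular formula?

C13H26ClNO

Heavy atoms from the SMILES: 13 C, 1 Cl, 1 N, 1 O.
Implicit hydrogens by atom environment:
  6 × C: 2 H each → 12
  4 × C: 3 H each → 12
  2 × C: 1 H each → 2
  1 × C: no H
  1 × Cl: no H
  1 × N: no H
  1 × O: no H
  Total hydrogens = 26.
Molecular formula: C13H26ClNO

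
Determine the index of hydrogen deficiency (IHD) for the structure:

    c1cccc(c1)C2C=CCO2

6

Molecular formula from the SMILES: C10H10O.
DoU = (2C + 2 + N − H − X)/2 = (2·10 + 2 + 0 − 10 − 0)/2 = 12/2 = 6.
(Structurally: 2 ring(s) + 4 π bond(s) = 6.)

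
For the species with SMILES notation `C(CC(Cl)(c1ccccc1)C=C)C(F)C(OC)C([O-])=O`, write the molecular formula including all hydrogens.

C15H17ClFO3-

Heavy atoms from the SMILES: 15 C, 1 Cl, 1 F, 3 O.
Implicit hydrogens by atom environment:
  5 × C (aromatic): 1 H each → 5
  3 × C: 2 H each → 6
  3 × C: 1 H each → 3
  2 × C: no H
  2 × O: no H
  1 × C: 3 H
  1 × C (aromatic): no H
  1 × Cl: no H
  1 × F: no H
  1 × O (charge -1): no H
  Total hydrogens = 17.
Net charge -1.
Molecular formula: C15H17ClFO3-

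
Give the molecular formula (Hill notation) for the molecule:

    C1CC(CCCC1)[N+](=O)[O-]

C7H13NO2

Heavy atoms from the SMILES: 7 C, 1 N, 2 O.
Implicit hydrogens by atom environment:
  6 × C: 2 H each → 12
  1 × C: 1 H
  1 × N (charge +1): no H
  1 × O: no H
  1 × O (charge -1): no H
  Total hydrogens = 13.
Molecular formula: C7H13NO2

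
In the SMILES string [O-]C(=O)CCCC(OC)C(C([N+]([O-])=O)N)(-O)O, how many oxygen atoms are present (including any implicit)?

7

The symbol for oxygen appears 7 times in the SMILES.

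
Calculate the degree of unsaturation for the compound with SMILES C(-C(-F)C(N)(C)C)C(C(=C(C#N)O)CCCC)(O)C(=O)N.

4

Molecular formula from the SMILES: C14H24FN3O3.
DoU = (2C + 2 + N − H − X)/2 = (2·14 + 2 + 3 − 24 − 1)/2 = 8/2 = 4.
(Structurally: 0 ring(s) + 4 π bond(s) = 4.)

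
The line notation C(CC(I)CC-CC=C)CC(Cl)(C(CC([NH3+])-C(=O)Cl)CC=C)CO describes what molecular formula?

Heavy atoms from the SMILES: 18 C, 2 Cl, 1 I, 1 N, 2 O.
Implicit hydrogens by atom environment:
  11 × C: 2 H each → 22
  5 × C: 1 H each → 5
  2 × C: no H
  2 × Cl: no H
  1 × I: no H
  1 × N (charge +1): 3 H
  1 × O: 1 H
  1 × O: no H
  Total hydrogens = 31.
Net charge +1.
Molecular formula: C18H31Cl2INO2+

C18H31Cl2INO2+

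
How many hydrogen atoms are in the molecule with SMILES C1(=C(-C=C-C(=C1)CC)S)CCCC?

Hydrogens are implicit in SMILES; fill each atom to its normal valence:
  4 × C: 2 H each → 8
  3 × C (aromatic): 1 H each → 3
  3 × C (aromatic): no H
  2 × C: 3 H each → 6
  1 × S: 1 H
  Total hydrogens = 18.

18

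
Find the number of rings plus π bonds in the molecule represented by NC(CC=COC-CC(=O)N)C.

Molecular formula from the SMILES: C8H16N2O2.
DoU = (2C + 2 + N − H − X)/2 = (2·8 + 2 + 2 − 16 − 0)/2 = 4/2 = 2.
(Structurally: 0 ring(s) + 2 π bond(s) = 2.)

2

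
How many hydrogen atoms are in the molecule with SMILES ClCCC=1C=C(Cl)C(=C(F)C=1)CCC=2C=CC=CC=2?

15

Hydrogens are implicit in SMILES; fill each atom to its normal valence:
  7 × C (aromatic): 1 H each → 7
  5 × C (aromatic): no H
  4 × C: 2 H each → 8
  2 × Cl: no H
  1 × F: no H
  Total hydrogens = 15.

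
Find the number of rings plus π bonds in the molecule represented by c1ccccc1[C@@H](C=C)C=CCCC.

Molecular formula from the SMILES: C14H18.
DoU = (2C + 2 + N − H − X)/2 = (2·14 + 2 + 0 − 18 − 0)/2 = 12/2 = 6.
(Structurally: 1 ring(s) + 5 π bond(s) = 6.)

6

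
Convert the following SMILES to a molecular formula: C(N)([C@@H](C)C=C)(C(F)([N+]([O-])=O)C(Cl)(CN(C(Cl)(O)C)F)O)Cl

Heavy atoms from the SMILES: 10 C, 3 Cl, 2 F, 3 N, 4 O.
Implicit hydrogens by atom environment:
  4 × C: no H
  3 × Cl: no H
  2 × C: 3 H each → 6
  2 × C: 2 H each → 4
  2 × C: 1 H each → 2
  2 × F: no H
  2 × O: 1 H each → 2
  1 × N: 2 H
  1 × N: no H
  1 × N (charge +1): no H
  1 × O: no H
  1 × O (charge -1): no H
  Total hydrogens = 16.
Molecular formula: C10H16Cl3F2N3O4

C10H16Cl3F2N3O4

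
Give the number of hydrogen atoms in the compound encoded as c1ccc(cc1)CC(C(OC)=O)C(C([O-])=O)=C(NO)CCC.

Hydrogens are implicit in SMILES; fill each atom to its normal valence:
  5 × C (aromatic): 1 H each → 5
  4 × C: no H
  3 × C: 2 H each → 6
  3 × O: no H
  2 × C: 3 H each → 6
  1 × C: 1 H
  1 × C (aromatic): no H
  1 × N: 1 H
  1 × O: 1 H
  1 × O (charge -1): no H
  Total hydrogens = 20.

20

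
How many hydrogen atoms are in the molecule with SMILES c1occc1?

4

Hydrogens are implicit in SMILES; fill each atom to its normal valence:
  4 × C (aromatic): 1 H each → 4
  1 × O (aromatic): no H
  Total hydrogens = 4.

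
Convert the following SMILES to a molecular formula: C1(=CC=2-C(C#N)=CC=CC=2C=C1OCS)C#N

Heavy atoms from the SMILES: 13 C, 2 N, 1 O, 1 S.
Implicit hydrogens by atom environment:
  5 × C (aromatic): 1 H each → 5
  5 × C (aromatic): no H
  2 × C: no H
  2 × N: no H
  1 × C: 2 H
  1 × O: no H
  1 × S: 1 H
  Total hydrogens = 8.
Molecular formula: C13H8N2OS

C13H8N2OS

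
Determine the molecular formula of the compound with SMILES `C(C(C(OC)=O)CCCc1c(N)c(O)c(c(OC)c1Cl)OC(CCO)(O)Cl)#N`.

Heavy atoms from the SMILES: 17 C, 2 Cl, 2 N, 7 O.
Implicit hydrogens by atom environment:
  6 × C (aromatic): no H
  5 × C: 2 H each → 10
  4 × O: no H
  3 × C: no H
  3 × O: 1 H each → 3
  2 × C: 3 H each → 6
  2 × Cl: no H
  1 × C: 1 H
  1 × N: 2 H
  1 × N: no H
  Total hydrogens = 22.
Molecular formula: C17H22Cl2N2O7

C17H22Cl2N2O7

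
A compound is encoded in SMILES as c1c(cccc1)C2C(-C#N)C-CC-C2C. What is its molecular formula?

C14H17N

Heavy atoms from the SMILES: 14 C, 1 N.
Implicit hydrogens by atom environment:
  5 × C (aromatic): 1 H each → 5
  3 × C: 2 H each → 6
  3 × C: 1 H each → 3
  1 × C: 3 H
  1 × C: no H
  1 × C (aromatic): no H
  1 × N: no H
  Total hydrogens = 17.
Molecular formula: C14H17N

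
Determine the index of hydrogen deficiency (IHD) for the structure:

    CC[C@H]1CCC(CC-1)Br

Molecular formula from the SMILES: C8H15Br.
DoU = (2C + 2 + N − H − X)/2 = (2·8 + 2 + 0 − 15 − 1)/2 = 2/2 = 1.
(Structurally: 1 ring(s) + 0 π bond(s) = 1.)

1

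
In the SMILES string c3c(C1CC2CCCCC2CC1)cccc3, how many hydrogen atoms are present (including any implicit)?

Hydrogens are implicit in SMILES; fill each atom to its normal valence:
  7 × C: 2 H each → 14
  5 × C (aromatic): 1 H each → 5
  3 × C: 1 H each → 3
  1 × C (aromatic): no H
  Total hydrogens = 22.

22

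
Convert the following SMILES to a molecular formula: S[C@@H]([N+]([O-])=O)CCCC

Heavy atoms from the SMILES: 5 C, 1 N, 2 O, 1 S.
Implicit hydrogens by atom environment:
  3 × C: 2 H each → 6
  1 × C: 3 H
  1 × C: 1 H
  1 × N (charge +1): no H
  1 × O: no H
  1 × O (charge -1): no H
  1 × S: 1 H
  Total hydrogens = 11.
Molecular formula: C5H11NO2S

C5H11NO2S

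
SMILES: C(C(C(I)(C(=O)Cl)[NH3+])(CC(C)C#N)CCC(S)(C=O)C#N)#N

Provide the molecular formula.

Heavy atoms from the SMILES: 13 C, 1 Cl, 1 I, 4 N, 2 O, 1 S.
Implicit hydrogens by atom environment:
  7 × C: no H
  3 × C: 2 H each → 6
  3 × N: no H
  2 × C: 1 H each → 2
  2 × O: no H
  1 × C: 3 H
  1 × Cl: no H
  1 × I: no H
  1 × N (charge +1): 3 H
  1 × S: 1 H
  Total hydrogens = 15.
Net charge +1.
Molecular formula: C13H15ClIN4O2S+

C13H15ClIN4O2S+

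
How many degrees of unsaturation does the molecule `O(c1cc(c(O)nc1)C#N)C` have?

Molecular formula from the SMILES: C7H6N2O2.
DoU = (2C + 2 + N − H − X)/2 = (2·7 + 2 + 2 − 6 − 0)/2 = 12/2 = 6.
(Structurally: 1 ring(s) + 5 π bond(s) = 6.)

6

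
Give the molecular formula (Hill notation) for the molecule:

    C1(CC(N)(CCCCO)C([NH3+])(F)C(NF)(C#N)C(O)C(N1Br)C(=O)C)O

C14H25BrF2N5O4+

Heavy atoms from the SMILES: 1 Br, 14 C, 2 F, 5 N, 4 O.
Implicit hydrogens by atom environment:
  5 × C: 2 H each → 10
  5 × C: no H
  3 × C: 1 H each → 3
  3 × O: 1 H each → 3
  2 × F: no H
  2 × N: no H
  1 × Br: no H
  1 × C: 3 H
  1 × N (charge +1): 3 H
  1 × N: 2 H
  1 × N: 1 H
  1 × O: no H
  Total hydrogens = 25.
Net charge +1.
Molecular formula: C14H25BrF2N5O4+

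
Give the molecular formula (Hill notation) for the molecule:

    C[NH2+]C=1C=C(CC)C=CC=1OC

Heavy atoms from the SMILES: 10 C, 1 N, 1 O.
Implicit hydrogens by atom environment:
  3 × C: 3 H each → 9
  3 × C (aromatic): 1 H each → 3
  3 × C (aromatic): no H
  1 × C: 2 H
  1 × N (charge +1): 2 H
  1 × O: no H
  Total hydrogens = 16.
Net charge +1.
Molecular formula: C10H16NO+

C10H16NO+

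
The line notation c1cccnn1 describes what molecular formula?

Heavy atoms from the SMILES: 4 C, 2 N.
Implicit hydrogens by atom environment:
  4 × C (aromatic): 1 H each → 4
  2 × N (aromatic): no H
  Total hydrogens = 4.
Molecular formula: C4H4N2

C4H4N2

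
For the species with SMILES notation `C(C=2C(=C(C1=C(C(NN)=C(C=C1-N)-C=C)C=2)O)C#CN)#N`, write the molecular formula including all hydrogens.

C15H13N5O

Heavy atoms from the SMILES: 15 C, 5 N, 1 O.
Implicit hydrogens by atom environment:
  8 × C (aromatic): no H
  3 × C: no H
  3 × N: 2 H each → 6
  2 × C (aromatic): 1 H each → 2
  1 × C: 2 H
  1 × C: 1 H
  1 × N: 1 H
  1 × N: no H
  1 × O: 1 H
  Total hydrogens = 13.
Molecular formula: C15H13N5O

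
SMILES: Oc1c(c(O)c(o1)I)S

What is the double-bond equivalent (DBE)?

Molecular formula from the SMILES: C4H3IO3S.
DoU = (2C + 2 + N − H − X)/2 = (2·4 + 2 + 0 − 3 − 1)/2 = 6/2 = 3.
(Structurally: 1 ring(s) + 2 π bond(s) = 3.)

3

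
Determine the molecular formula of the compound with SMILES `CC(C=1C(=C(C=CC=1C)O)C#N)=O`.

Heavy atoms from the SMILES: 10 C, 1 N, 2 O.
Implicit hydrogens by atom environment:
  4 × C (aromatic): no H
  2 × C: 3 H each → 6
  2 × C (aromatic): 1 H each → 2
  2 × C: no H
  1 × N: no H
  1 × O: 1 H
  1 × O: no H
  Total hydrogens = 9.
Molecular formula: C10H9NO2

C10H9NO2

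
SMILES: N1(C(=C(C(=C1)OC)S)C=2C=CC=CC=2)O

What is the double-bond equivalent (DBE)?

7

Molecular formula from the SMILES: C11H11NO2S.
DoU = (2C + 2 + N − H − X)/2 = (2·11 + 2 + 1 − 11 − 0)/2 = 14/2 = 7.
(Structurally: 2 ring(s) + 5 π bond(s) = 7.)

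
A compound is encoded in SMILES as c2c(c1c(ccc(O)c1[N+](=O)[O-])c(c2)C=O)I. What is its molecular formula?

Heavy atoms from the SMILES: 11 C, 1 I, 1 N, 4 O.
Implicit hydrogens by atom environment:
  6 × C (aromatic): no H
  4 × C (aromatic): 1 H each → 4
  2 × O: no H
  1 × C: 1 H
  1 × I: no H
  1 × N (charge +1): no H
  1 × O: 1 H
  1 × O (charge -1): no H
  Total hydrogens = 6.
Molecular formula: C11H6INO4

C11H6INO4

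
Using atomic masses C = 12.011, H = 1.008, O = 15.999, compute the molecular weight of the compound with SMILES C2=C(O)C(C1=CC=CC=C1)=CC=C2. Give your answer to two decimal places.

170.21

Molecular formula: C12H10O.
M = 12×12.011 + 10×1.008 + 1×15.999 = 170.21 g/mol.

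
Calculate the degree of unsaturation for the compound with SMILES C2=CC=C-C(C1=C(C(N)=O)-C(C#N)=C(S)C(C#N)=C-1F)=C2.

Molecular formula from the SMILES: C15H8FN3OS.
DoU = (2C + 2 + N − H − X)/2 = (2·15 + 2 + 3 − 8 − 1)/2 = 26/2 = 13.
(Structurally: 2 ring(s) + 11 π bond(s) = 13.)

13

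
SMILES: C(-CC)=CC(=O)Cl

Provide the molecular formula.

Heavy atoms from the SMILES: 5 C, 1 Cl, 1 O.
Implicit hydrogens by atom environment:
  2 × C: 1 H each → 2
  1 × C: 3 H
  1 × C: 2 H
  1 × C: no H
  1 × Cl: no H
  1 × O: no H
  Total hydrogens = 7.
Molecular formula: C5H7ClO

C5H7ClO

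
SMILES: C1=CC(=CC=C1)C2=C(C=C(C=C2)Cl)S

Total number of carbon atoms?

The symbol for carbon appears 12 times in the SMILES. (Cl is a single chlorine, not C + l.)

12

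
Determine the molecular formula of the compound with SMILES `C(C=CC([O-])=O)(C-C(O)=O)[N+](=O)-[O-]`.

C6H6NO6-

Heavy atoms from the SMILES: 6 C, 1 N, 6 O.
Implicit hydrogens by atom environment:
  3 × C: 1 H each → 3
  3 × O: no H
  2 × C: no H
  2 × O (charge -1): no H
  1 × C: 2 H
  1 × N (charge +1): no H
  1 × O: 1 H
  Total hydrogens = 6.
Net charge -1.
Molecular formula: C6H6NO6-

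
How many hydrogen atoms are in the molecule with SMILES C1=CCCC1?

8

Hydrogens are implicit in SMILES; fill each atom to its normal valence:
  3 × C: 2 H each → 6
  2 × C: 1 H each → 2
  Total hydrogens = 8.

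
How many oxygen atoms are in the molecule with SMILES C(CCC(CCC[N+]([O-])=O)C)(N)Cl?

The symbol for oxygen appears 2 times in the SMILES.

2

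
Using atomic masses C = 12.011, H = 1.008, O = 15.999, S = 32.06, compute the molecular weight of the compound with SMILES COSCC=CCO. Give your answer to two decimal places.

134.19

Molecular formula: C5H10O2S.
M = 5×12.011 + 10×1.008 + 2×15.999 + 1×32.06 = 134.19 g/mol.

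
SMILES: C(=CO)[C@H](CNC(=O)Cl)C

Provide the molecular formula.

C6H10ClNO2

Heavy atoms from the SMILES: 6 C, 1 Cl, 1 N, 2 O.
Implicit hydrogens by atom environment:
  3 × C: 1 H each → 3
  1 × C: 3 H
  1 × C: 2 H
  1 × C: no H
  1 × Cl: no H
  1 × N: 1 H
  1 × O: 1 H
  1 × O: no H
  Total hydrogens = 10.
Molecular formula: C6H10ClNO2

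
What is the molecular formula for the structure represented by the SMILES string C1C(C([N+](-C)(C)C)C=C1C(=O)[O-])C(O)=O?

C10H15NO4

Heavy atoms from the SMILES: 10 C, 1 N, 4 O.
Implicit hydrogens by atom environment:
  3 × C: 3 H each → 9
  3 × C: 1 H each → 3
  3 × C: no H
  2 × O: no H
  1 × C: 2 H
  1 × N (charge +1): no H
  1 × O: 1 H
  1 × O (charge -1): no H
  Total hydrogens = 15.
Molecular formula: C10H15NO4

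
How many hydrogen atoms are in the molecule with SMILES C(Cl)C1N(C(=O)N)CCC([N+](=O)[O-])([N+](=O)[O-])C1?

Hydrogens are implicit in SMILES; fill each atom to its normal valence:
  4 × C: 2 H each → 8
  3 × O: no H
  2 × C: no H
  2 × N (charge +1): no H
  2 × O (charge -1): no H
  1 × C: 1 H
  1 × Cl: no H
  1 × N: 2 H
  1 × N: no H
  Total hydrogens = 11.

11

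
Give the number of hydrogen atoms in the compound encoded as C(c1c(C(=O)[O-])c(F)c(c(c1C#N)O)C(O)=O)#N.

Hydrogens are implicit in SMILES; fill each atom to its normal valence:
  6 × C (aromatic): no H
  4 × C: no H
  2 × N: no H
  2 × O: 1 H each → 2
  2 × O: no H
  1 × F: no H
  1 × O (charge -1): no H
  Total hydrogens = 2.

2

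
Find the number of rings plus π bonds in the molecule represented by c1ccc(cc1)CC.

4

Molecular formula from the SMILES: C8H10.
DoU = (2C + 2 + N − H − X)/2 = (2·8 + 2 + 0 − 10 − 0)/2 = 8/2 = 4.
(Structurally: 1 ring(s) + 3 π bond(s) = 4.)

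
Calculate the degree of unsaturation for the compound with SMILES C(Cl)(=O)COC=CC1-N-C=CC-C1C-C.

4

Molecular formula from the SMILES: C11H16ClNO2.
DoU = (2C + 2 + N − H − X)/2 = (2·11 + 2 + 1 − 16 − 1)/2 = 8/2 = 4.
(Structurally: 1 ring(s) + 3 π bond(s) = 4.)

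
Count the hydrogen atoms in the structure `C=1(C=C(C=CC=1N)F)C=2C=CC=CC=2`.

Hydrogens are implicit in SMILES; fill each atom to its normal valence:
  8 × C (aromatic): 1 H each → 8
  4 × C (aromatic): no H
  1 × F: no H
  1 × N: 2 H
  Total hydrogens = 10.

10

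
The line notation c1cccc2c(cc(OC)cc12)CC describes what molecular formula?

Heavy atoms from the SMILES: 13 C, 1 O.
Implicit hydrogens by atom environment:
  6 × C (aromatic): 1 H each → 6
  4 × C (aromatic): no H
  2 × C: 3 H each → 6
  1 × C: 2 H
  1 × O: no H
  Total hydrogens = 14.
Molecular formula: C13H14O

C13H14O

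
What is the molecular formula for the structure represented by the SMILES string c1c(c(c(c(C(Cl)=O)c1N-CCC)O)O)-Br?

C10H11BrClNO3

Heavy atoms from the SMILES: 1 Br, 10 C, 1 Cl, 1 N, 3 O.
Implicit hydrogens by atom environment:
  5 × C (aromatic): no H
  2 × C: 2 H each → 4
  2 × O: 1 H each → 2
  1 × Br: no H
  1 × C: 3 H
  1 × C (aromatic): 1 H
  1 × C: no H
  1 × Cl: no H
  1 × N: 1 H
  1 × O: no H
  Total hydrogens = 11.
Molecular formula: C10H11BrClNO3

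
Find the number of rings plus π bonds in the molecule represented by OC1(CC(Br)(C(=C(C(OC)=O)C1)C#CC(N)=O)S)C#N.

8

Molecular formula from the SMILES: C12H11BrN2O4S.
DoU = (2C + 2 + N − H − X)/2 = (2·12 + 2 + 2 − 11 − 1)/2 = 16/2 = 8.
(Structurally: 1 ring(s) + 7 π bond(s) = 8.)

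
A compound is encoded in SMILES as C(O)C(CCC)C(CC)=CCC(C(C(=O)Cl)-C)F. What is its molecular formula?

Heavy atoms from the SMILES: 14 C, 1 Cl, 1 F, 2 O.
Implicit hydrogens by atom environment:
  5 × C: 2 H each → 10
  4 × C: 1 H each → 4
  3 × C: 3 H each → 9
  2 × C: no H
  1 × Cl: no H
  1 × F: no H
  1 × O: 1 H
  1 × O: no H
  Total hydrogens = 24.
Molecular formula: C14H24ClFO2

C14H24ClFO2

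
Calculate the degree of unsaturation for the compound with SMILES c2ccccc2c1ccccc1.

8

Molecular formula from the SMILES: C12H10.
DoU = (2C + 2 + N − H − X)/2 = (2·12 + 2 + 0 − 10 − 0)/2 = 16/2 = 8.
(Structurally: 2 ring(s) + 6 π bond(s) = 8.)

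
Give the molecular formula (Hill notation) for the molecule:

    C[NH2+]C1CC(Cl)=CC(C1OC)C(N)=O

Heavy atoms from the SMILES: 9 C, 1 Cl, 2 N, 2 O.
Implicit hydrogens by atom environment:
  4 × C: 1 H each → 4
  2 × C: 3 H each → 6
  2 × C: no H
  2 × O: no H
  1 × C: 2 H
  1 × Cl: no H
  1 × N (charge +1): 2 H
  1 × N: 2 H
  Total hydrogens = 16.
Net charge +1.
Molecular formula: C9H16ClN2O2+

C9H16ClN2O2+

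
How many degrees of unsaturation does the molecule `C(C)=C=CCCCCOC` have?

Molecular formula from the SMILES: C9H16O.
DoU = (2C + 2 + N − H − X)/2 = (2·9 + 2 + 0 − 16 − 0)/2 = 4/2 = 2.
(Structurally: 0 ring(s) + 2 π bond(s) = 2.)

2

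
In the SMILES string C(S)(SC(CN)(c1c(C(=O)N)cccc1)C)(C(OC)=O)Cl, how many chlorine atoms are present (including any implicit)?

1

The symbol for chlorine appears 1 time in the SMILES.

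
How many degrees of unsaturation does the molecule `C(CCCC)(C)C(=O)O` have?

1

Molecular formula from the SMILES: C7H14O2.
DoU = (2C + 2 + N − H − X)/2 = (2·7 + 2 + 0 − 14 − 0)/2 = 2/2 = 1.
(Structurally: 0 ring(s) + 1 π bond(s) = 1.)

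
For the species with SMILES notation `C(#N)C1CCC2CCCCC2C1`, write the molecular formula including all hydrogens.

Heavy atoms from the SMILES: 11 C, 1 N.
Implicit hydrogens by atom environment:
  7 × C: 2 H each → 14
  3 × C: 1 H each → 3
  1 × C: no H
  1 × N: no H
  Total hydrogens = 17.
Molecular formula: C11H17N

C11H17N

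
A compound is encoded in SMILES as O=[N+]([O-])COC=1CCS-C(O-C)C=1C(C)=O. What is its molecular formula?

C9H13NO5S

Heavy atoms from the SMILES: 9 C, 1 N, 5 O, 1 S.
Implicit hydrogens by atom environment:
  4 × O: no H
  3 × C: 2 H each → 6
  3 × C: no H
  2 × C: 3 H each → 6
  1 × C: 1 H
  1 × N (charge +1): no H
  1 × O (charge -1): no H
  1 × S: no H
  Total hydrogens = 13.
Molecular formula: C9H13NO5S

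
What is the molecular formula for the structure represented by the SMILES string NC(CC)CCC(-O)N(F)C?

Heavy atoms from the SMILES: 7 C, 1 F, 2 N, 1 O.
Implicit hydrogens by atom environment:
  3 × C: 2 H each → 6
  2 × C: 3 H each → 6
  2 × C: 1 H each → 2
  1 × F: no H
  1 × N: 2 H
  1 × N: no H
  1 × O: 1 H
  Total hydrogens = 17.
Molecular formula: C7H17FN2O

C7H17FN2O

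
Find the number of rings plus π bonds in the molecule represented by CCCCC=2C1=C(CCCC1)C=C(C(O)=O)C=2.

6

Molecular formula from the SMILES: C15H20O2.
DoU = (2C + 2 + N − H − X)/2 = (2·15 + 2 + 0 − 20 − 0)/2 = 12/2 = 6.
(Structurally: 2 ring(s) + 4 π bond(s) = 6.)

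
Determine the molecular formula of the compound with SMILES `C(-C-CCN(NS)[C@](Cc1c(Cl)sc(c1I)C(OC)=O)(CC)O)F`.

C14H21ClFIN2O3S2

Heavy atoms from the SMILES: 14 C, 1 Cl, 1 F, 1 I, 2 N, 3 O, 2 S.
Implicit hydrogens by atom environment:
  6 × C: 2 H each → 12
  4 × C (aromatic): no H
  2 × C: 3 H each → 6
  2 × C: no H
  2 × O: no H
  1 × Cl: no H
  1 × F: no H
  1 × I: no H
  1 × N: 1 H
  1 × N: no H
  1 × O: 1 H
  1 × S: 1 H
  1 × S (aromatic): no H
  Total hydrogens = 21.
Molecular formula: C14H21ClFIN2O3S2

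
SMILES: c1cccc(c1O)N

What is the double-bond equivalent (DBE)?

Molecular formula from the SMILES: C6H7NO.
DoU = (2C + 2 + N − H − X)/2 = (2·6 + 2 + 1 − 7 − 0)/2 = 8/2 = 4.
(Structurally: 1 ring(s) + 3 π bond(s) = 4.)

4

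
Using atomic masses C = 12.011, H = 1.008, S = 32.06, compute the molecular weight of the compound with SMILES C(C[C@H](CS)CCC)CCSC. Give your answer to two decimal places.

206.41

Molecular formula: C10H22S2.
M = 10×12.011 + 22×1.008 + 2×32.06 = 206.41 g/mol.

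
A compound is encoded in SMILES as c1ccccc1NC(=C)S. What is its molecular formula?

Heavy atoms from the SMILES: 8 C, 1 N, 1 S.
Implicit hydrogens by atom environment:
  5 × C (aromatic): 1 H each → 5
  1 × C: 2 H
  1 × C: no H
  1 × C (aromatic): no H
  1 × N: 1 H
  1 × S: 1 H
  Total hydrogens = 9.
Molecular formula: C8H9NS

C8H9NS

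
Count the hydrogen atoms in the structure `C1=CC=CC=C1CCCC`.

Hydrogens are implicit in SMILES; fill each atom to its normal valence:
  5 × C (aromatic): 1 H each → 5
  3 × C: 2 H each → 6
  1 × C: 3 H
  1 × C (aromatic): no H
  Total hydrogens = 14.

14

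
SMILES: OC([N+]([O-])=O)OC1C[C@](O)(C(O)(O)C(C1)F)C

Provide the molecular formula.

C8H14FNO7

Heavy atoms from the SMILES: 8 C, 1 F, 1 N, 7 O.
Implicit hydrogens by atom environment:
  4 × O: 1 H each → 4
  3 × C: 1 H each → 3
  2 × C: 2 H each → 4
  2 × C: no H
  2 × O: no H
  1 × C: 3 H
  1 × F: no H
  1 × N (charge +1): no H
  1 × O (charge -1): no H
  Total hydrogens = 14.
Molecular formula: C8H14FNO7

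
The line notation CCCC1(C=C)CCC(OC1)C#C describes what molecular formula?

C12H18O

Heavy atoms from the SMILES: 12 C, 1 O.
Implicit hydrogens by atom environment:
  6 × C: 2 H each → 12
  3 × C: 1 H each → 3
  2 × C: no H
  1 × C: 3 H
  1 × O: no H
  Total hydrogens = 18.
Molecular formula: C12H18O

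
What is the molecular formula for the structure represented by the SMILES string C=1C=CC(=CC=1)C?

Heavy atoms from the SMILES: 7 C.
Implicit hydrogens by atom environment:
  5 × C (aromatic): 1 H each → 5
  1 × C: 3 H
  1 × C (aromatic): no H
  Total hydrogens = 8.
Molecular formula: C7H8

C7H8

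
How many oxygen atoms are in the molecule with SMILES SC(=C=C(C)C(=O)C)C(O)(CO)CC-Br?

The symbol for oxygen appears 3 times in the SMILES.

3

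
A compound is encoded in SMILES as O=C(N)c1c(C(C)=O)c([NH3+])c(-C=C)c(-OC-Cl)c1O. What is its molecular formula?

C12H14ClN2O4+

Heavy atoms from the SMILES: 12 C, 1 Cl, 2 N, 4 O.
Implicit hydrogens by atom environment:
  6 × C (aromatic): no H
  3 × O: no H
  2 × C: 2 H each → 4
  2 × C: no H
  1 × C: 3 H
  1 × C: 1 H
  1 × Cl: no H
  1 × N (charge +1): 3 H
  1 × N: 2 H
  1 × O: 1 H
  Total hydrogens = 14.
Net charge +1.
Molecular formula: C12H14ClN2O4+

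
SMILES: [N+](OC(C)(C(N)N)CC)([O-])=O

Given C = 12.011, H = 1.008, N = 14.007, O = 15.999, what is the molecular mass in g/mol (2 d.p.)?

163.18

Molecular formula: C5H13N3O3.
M = 5×12.011 + 13×1.008 + 3×14.007 + 3×15.999 = 163.18 g/mol.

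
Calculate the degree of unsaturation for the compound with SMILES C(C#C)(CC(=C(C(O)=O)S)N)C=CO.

Molecular formula from the SMILES: C9H11NO3S.
DoU = (2C + 2 + N − H − X)/2 = (2·9 + 2 + 1 − 11 − 0)/2 = 10/2 = 5.
(Structurally: 0 ring(s) + 5 π bond(s) = 5.)

5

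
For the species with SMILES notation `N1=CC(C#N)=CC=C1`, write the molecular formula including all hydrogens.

Heavy atoms from the SMILES: 6 C, 2 N.
Implicit hydrogens by atom environment:
  4 × C (aromatic): 1 H each → 4
  1 × C (aromatic): no H
  1 × C: no H
  1 × N (aromatic): no H
  1 × N: no H
  Total hydrogens = 4.
Molecular formula: C6H4N2

C6H4N2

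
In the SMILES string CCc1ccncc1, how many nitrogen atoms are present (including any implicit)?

1

The symbol for nitrogen appears 1 time in the SMILES.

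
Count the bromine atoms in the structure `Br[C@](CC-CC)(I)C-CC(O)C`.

1

The symbol for bromine appears 1 time in the SMILES.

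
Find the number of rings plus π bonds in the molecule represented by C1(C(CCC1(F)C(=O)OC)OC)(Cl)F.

Molecular formula from the SMILES: C8H11ClF2O3.
DoU = (2C + 2 + N − H − X)/2 = (2·8 + 2 + 0 − 11 − 3)/2 = 4/2 = 2.
(Structurally: 1 ring(s) + 1 π bond(s) = 2.)

2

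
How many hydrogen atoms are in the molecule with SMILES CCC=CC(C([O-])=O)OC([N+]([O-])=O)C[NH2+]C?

Hydrogens are implicit in SMILES; fill each atom to its normal valence:
  4 × C: 1 H each → 4
  3 × O: no H
  2 × C: 3 H each → 6
  2 × C: 2 H each → 4
  2 × O (charge -1): no H
  1 × C: no H
  1 × N (charge +1): 2 H
  1 × N (charge +1): no H
  Total hydrogens = 16.

16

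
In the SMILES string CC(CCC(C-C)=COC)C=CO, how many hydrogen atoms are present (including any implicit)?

Hydrogens are implicit in SMILES; fill each atom to its normal valence:
  4 × C: 1 H each → 4
  3 × C: 3 H each → 9
  3 × C: 2 H each → 6
  1 × C: no H
  1 × O: 1 H
  1 × O: no H
  Total hydrogens = 20.

20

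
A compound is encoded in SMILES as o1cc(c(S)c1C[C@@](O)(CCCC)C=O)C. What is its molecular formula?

Heavy atoms from the SMILES: 12 C, 3 O, 1 S.
Implicit hydrogens by atom environment:
  4 × C: 2 H each → 8
  3 × C (aromatic): no H
  2 × C: 3 H each → 6
  1 × C (aromatic): 1 H
  1 × C: 1 H
  1 × C: no H
  1 × O: 1 H
  1 × O (aromatic): no H
  1 × O: no H
  1 × S: 1 H
  Total hydrogens = 18.
Molecular formula: C12H18O3S

C12H18O3S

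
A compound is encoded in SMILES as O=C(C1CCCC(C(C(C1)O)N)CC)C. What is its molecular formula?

C12H23NO2

Heavy atoms from the SMILES: 12 C, 1 N, 2 O.
Implicit hydrogens by atom environment:
  5 × C: 2 H each → 10
  4 × C: 1 H each → 4
  2 × C: 3 H each → 6
  1 × C: no H
  1 × N: 2 H
  1 × O: 1 H
  1 × O: no H
  Total hydrogens = 23.
Molecular formula: C12H23NO2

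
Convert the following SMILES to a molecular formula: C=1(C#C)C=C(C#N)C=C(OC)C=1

C10H7NO

Heavy atoms from the SMILES: 10 C, 1 N, 1 O.
Implicit hydrogens by atom environment:
  3 × C (aromatic): 1 H each → 3
  3 × C (aromatic): no H
  2 × C: no H
  1 × C: 3 H
  1 × C: 1 H
  1 × N: no H
  1 × O: no H
  Total hydrogens = 7.
Molecular formula: C10H7NO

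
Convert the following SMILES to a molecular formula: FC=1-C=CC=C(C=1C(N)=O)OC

Heavy atoms from the SMILES: 8 C, 1 F, 1 N, 2 O.
Implicit hydrogens by atom environment:
  3 × C (aromatic): 1 H each → 3
  3 × C (aromatic): no H
  2 × O: no H
  1 × C: 3 H
  1 × C: no H
  1 × F: no H
  1 × N: 2 H
  Total hydrogens = 8.
Molecular formula: C8H8FNO2

C8H8FNO2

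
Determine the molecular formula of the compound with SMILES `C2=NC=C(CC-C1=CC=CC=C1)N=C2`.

Heavy atoms from the SMILES: 12 C, 2 N.
Implicit hydrogens by atom environment:
  8 × C (aromatic): 1 H each → 8
  2 × C: 2 H each → 4
  2 × C (aromatic): no H
  2 × N (aromatic): no H
  Total hydrogens = 12.
Molecular formula: C12H12N2

C12H12N2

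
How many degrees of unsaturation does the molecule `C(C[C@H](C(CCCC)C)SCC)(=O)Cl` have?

Molecular formula from the SMILES: C11H21ClOS.
DoU = (2C + 2 + N − H − X)/2 = (2·11 + 2 + 0 − 21 − 1)/2 = 2/2 = 1.
(Structurally: 0 ring(s) + 1 π bond(s) = 1.)

1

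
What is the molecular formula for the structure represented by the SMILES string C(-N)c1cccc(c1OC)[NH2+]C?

Heavy atoms from the SMILES: 9 C, 2 N, 1 O.
Implicit hydrogens by atom environment:
  3 × C (aromatic): 1 H each → 3
  3 × C (aromatic): no H
  2 × C: 3 H each → 6
  1 × C: 2 H
  1 × N: 2 H
  1 × N (charge +1): 2 H
  1 × O: no H
  Total hydrogens = 15.
Net charge +1.
Molecular formula: C9H15N2O+

C9H15N2O+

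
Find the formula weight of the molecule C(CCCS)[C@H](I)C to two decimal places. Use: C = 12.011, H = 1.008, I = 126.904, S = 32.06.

Molecular formula: C6H13IS.
M = 6×12.011 + 13×1.008 + 1×126.904 + 1×32.06 = 244.13 g/mol.

244.13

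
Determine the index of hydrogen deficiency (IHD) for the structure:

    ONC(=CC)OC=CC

2

Molecular formula from the SMILES: C6H11NO2.
DoU = (2C + 2 + N − H − X)/2 = (2·6 + 2 + 1 − 11 − 0)/2 = 4/2 = 2.
(Structurally: 0 ring(s) + 2 π bond(s) = 2.)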